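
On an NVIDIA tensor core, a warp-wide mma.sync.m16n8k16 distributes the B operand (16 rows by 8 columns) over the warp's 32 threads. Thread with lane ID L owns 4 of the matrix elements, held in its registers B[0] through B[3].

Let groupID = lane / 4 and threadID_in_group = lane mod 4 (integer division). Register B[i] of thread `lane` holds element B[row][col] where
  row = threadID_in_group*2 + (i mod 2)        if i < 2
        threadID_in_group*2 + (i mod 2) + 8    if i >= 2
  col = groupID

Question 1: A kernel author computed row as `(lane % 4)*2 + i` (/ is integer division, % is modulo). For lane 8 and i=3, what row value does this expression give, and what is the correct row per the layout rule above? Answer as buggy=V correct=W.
`(lane % 4)*2 + i`[8,3]->3
lane 8: gid=2 (8/4), tid=0 (8%4)
i=3: r=0*2+1+8=9, c=gid=2
row: 3 vs 9

buggy=3 correct=9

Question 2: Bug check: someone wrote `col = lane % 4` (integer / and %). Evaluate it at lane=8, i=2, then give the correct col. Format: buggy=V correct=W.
`lane % 4`[8,2]->0
L=8->g=8>>2=2, t=8&3=0
[2]->row 0·2+0+8=8  col g=2
col: 0 vs 2

buggy=0 correct=2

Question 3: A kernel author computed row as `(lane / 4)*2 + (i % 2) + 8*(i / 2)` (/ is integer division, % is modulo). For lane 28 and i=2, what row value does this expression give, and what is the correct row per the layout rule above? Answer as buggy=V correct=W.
`(lane / 4)*2 + (i % 2) + 8*(i / 2)`[28,2]->22
28: gid=7,tid=0
[2] (0*2+0+8,7) = (8,7)
row: 22 vs 8

buggy=22 correct=8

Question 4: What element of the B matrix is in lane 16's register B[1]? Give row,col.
L=16⇒gr=16>>2=4, th=16&3=0
[1]⇒row 0·2+1+0=1  col gr=4

1,4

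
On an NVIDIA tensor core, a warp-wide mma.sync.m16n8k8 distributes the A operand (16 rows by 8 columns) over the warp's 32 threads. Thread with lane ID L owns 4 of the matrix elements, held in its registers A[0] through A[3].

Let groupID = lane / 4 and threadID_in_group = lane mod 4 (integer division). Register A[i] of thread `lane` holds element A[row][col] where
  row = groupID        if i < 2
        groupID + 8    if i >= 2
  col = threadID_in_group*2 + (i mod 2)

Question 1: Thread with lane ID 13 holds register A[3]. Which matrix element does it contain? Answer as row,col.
11,3

13: g=3,t=1
[3] (3+8,1*2+1) = (11,3)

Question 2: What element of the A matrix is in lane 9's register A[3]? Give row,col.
lane 9: grp=2 (9/4), tig=1 (9%4)
i=3: r=2+8=10, c=1*2+1=3

10,3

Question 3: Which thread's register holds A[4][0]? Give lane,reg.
16,0

r=4⇒gr=4,Rb=0  c=0⇒th=0,odd=0
L=4*4+0=16  i=0*2+0=0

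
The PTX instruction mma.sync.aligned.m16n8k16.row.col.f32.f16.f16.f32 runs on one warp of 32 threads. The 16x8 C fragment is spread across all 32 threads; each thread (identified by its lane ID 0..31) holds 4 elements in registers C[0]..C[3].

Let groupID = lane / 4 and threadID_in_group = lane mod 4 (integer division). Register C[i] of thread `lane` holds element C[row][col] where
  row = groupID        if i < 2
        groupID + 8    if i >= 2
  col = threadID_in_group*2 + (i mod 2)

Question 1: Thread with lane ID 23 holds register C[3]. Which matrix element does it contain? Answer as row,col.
13,7

23: G=5,T=3
[3] (5+8,3*2+1) = (13,7)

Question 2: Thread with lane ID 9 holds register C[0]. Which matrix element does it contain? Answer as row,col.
lane 9: g=2 (9/4), t=1 (9%4)
i=0: r=2+0=2, c=1*2+0=2

2,2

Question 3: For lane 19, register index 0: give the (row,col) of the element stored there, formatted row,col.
4,6

lane 19: gid=4 (19/4), tid=3 (19%4)
i=0: r=4+0=4, c=3*2+0=6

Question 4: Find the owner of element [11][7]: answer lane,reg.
r=11→G=3,rhi=1  c=7→T=3,p=1
L=3*4+3=15  i=1*2+1=3

15,3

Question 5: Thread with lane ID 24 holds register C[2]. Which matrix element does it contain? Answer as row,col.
14,0

lane 24: G=6 (24/4), T=0 (24%4)
i=2: r=6+8=14, c=0*2+0=0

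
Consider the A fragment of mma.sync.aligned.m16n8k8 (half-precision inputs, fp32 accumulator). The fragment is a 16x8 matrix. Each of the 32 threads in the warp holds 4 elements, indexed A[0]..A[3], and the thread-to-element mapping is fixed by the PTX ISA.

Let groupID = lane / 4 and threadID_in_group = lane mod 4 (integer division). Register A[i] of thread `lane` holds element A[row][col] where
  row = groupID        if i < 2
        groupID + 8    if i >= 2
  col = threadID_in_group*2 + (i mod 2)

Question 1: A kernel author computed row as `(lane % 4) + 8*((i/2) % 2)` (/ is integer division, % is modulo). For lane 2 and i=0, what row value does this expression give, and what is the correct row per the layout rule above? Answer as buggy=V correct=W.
buggy=2 correct=0

`(lane % 4) + 8*((i/2) % 2)`[2,0]=>2
L=2=>grp=2>>2=0, tig=2&3=2
[0]=>row 0+0=0  col 2·2+0=4
row: 2 vs 0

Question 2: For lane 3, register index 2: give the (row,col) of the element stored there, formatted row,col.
8,6

L=3→G=3>>2=0, T=3&3=3
[2]→row 0+8=8  col 3·2+0=6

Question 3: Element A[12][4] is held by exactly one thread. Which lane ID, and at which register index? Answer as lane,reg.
18,2

r:12=>grp=4,rB=1  c:4=>tig=2,lo=0
L=4*4+2=18  i=1*2+0=2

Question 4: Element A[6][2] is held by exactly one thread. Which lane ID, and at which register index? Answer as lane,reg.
25,0

r:6=>grp=6,rB=0  c:2=>tig=1,lo=0
L=6*4+1=25  i=0*2+0=0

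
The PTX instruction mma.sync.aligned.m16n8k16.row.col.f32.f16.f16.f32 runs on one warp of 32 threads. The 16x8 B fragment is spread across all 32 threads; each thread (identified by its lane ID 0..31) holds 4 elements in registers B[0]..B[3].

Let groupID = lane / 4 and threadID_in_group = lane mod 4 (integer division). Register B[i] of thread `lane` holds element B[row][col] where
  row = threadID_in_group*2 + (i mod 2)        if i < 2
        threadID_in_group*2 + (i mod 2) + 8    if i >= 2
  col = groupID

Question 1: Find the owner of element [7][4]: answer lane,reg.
19,1

c: 4->gid=4  r: 7->r8=0,tid=3,i&1=1
L=4*4+3=19  i=0*2+1=1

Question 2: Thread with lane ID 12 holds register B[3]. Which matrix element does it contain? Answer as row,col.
lane 12=>12/4=3, 12 mod 4=0
i=3  r:2·0+1+8=>9  c:3

9,3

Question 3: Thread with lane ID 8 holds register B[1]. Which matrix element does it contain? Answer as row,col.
1,2

8: g=2,t=0
[1] (0*2+1+0,2) = (1,2)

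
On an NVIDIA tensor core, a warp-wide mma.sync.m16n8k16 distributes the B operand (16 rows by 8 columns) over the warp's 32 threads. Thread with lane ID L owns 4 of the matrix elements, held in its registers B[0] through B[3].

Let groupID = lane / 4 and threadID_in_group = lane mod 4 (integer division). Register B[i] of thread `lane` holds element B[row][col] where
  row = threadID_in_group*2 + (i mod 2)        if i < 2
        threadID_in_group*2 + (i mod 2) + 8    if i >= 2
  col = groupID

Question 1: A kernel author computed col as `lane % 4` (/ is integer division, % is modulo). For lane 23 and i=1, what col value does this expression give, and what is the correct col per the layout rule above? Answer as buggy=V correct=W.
buggy=3 correct=5

`lane % 4`[23,1]=>3
lane 23: grp=5 (23/4), tig=3 (23%4)
i=1: r=3*2+1+0=7, c=grp=5
col: 3 vs 5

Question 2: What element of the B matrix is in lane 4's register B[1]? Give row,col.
1,1

L=4→G=4>>2=1, T=4&3=0
[1]→row 0·2+1+0=1  col G=1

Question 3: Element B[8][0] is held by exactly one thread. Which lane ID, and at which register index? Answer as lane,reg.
0,2

c:0=>grp=0  r:8=>rB=1,tig=0,lo=0
L=0*4+0=0  i=1*2+0=2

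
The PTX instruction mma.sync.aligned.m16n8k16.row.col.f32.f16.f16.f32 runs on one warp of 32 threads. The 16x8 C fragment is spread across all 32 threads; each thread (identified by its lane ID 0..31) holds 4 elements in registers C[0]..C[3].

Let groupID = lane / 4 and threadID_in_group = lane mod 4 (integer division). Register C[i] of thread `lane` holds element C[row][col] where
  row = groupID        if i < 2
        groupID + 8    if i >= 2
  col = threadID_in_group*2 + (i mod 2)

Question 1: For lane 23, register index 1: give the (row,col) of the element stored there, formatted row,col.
L=23→G=23>>2=5, T=23&3=3
[1]→row 5+0=5  col 3·2+1=7

5,7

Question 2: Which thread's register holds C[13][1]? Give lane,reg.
r=13⇒gr=5,Rb=1  c=1⇒th=0,odd=1
L=5*4+0=20  i=1*2+1=3

20,3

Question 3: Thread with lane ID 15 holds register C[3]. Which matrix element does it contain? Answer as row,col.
11,7

lane 15: g=3 (15/4), t=3 (15%4)
i=3: r=3+8=11, c=3*2+1=7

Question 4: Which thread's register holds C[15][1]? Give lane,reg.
r=15⇒gr=7,Rb=1  c=1⇒th=0,odd=1
L=7*4+0=28  i=1*2+1=3

28,3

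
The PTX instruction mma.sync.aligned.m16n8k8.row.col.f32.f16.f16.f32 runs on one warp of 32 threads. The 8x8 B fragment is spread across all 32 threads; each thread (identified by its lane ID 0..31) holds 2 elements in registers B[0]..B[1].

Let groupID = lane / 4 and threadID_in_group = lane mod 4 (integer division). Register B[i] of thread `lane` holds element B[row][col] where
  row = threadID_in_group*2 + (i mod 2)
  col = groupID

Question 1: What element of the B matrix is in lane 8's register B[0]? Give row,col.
0,2

lane 8→8/4=2, 8 mod 4=0
i=0  r:2·0+0→0  c:2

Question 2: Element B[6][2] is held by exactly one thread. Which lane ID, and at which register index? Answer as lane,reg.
11,0

c=2⇒gr=2  r=6⇒th=3,odd=0
L=2*4+3=11  i=0=0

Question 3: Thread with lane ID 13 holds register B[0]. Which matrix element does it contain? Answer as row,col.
lane 13→13/4=3, 13 mod 4=1
i=0  r:2·1+0→2  c:3

2,3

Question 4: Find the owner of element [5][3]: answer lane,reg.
c: 3->gid=3  r: 5->tid=2,i&1=1
L=3*4+2=14  i=1=1

14,1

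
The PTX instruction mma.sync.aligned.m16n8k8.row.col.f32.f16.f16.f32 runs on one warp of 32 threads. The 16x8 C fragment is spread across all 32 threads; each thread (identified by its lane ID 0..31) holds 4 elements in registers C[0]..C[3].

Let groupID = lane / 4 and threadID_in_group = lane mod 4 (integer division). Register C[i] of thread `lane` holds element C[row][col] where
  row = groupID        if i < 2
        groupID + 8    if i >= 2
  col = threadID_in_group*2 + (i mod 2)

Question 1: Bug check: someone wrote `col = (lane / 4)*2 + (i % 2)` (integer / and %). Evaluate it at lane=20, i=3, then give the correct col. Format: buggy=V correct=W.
buggy=11 correct=1

`(lane / 4)*2 + (i % 2)`[20,3]⇒11
lane 20: gr=5 (20/4), th=0 (20%4)
i=3: r=5+8=13, c=0*2+1=1
col: 11 vs 1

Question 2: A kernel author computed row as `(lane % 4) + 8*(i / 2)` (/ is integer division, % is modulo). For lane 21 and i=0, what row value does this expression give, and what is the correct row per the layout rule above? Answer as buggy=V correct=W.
buggy=1 correct=5

`(lane % 4) + 8*(i / 2)`[21,0]⇒1
lane 21⇒21/4=5, 21 mod 4=1
i=0  r:5+0⇒5  c:2·1+0⇒2
row: 1 vs 5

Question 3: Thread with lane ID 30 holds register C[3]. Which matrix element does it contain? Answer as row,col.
L=30->g=30>>2=7, t=30&3=2
[3]->row 7+8=15  col 2·2+1=5

15,5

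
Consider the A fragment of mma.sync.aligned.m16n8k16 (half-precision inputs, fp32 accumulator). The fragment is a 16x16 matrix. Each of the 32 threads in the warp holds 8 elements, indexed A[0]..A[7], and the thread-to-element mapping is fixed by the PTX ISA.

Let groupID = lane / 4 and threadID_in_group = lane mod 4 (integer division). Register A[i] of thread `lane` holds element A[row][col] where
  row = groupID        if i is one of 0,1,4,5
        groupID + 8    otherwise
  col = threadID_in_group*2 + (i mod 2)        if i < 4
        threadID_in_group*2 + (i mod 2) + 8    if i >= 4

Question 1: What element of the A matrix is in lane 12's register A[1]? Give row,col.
3,1

lane 12->12/4=3, 12 mod 4=0
i=1  r:3+0->3  c:2·0+1+0->1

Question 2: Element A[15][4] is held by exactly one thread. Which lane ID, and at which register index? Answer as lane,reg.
30,2

r=15⇒gr=7,Rb=1  c=4⇒Cb=0,th=2,odd=0
L=7*4+2=30  i=0*4+1*2+0=2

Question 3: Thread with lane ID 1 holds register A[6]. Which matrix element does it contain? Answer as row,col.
lane 1→1/4=0, 1 mod 4=1
i=6  r:0+8→8  c:2·1+0+8→10

8,10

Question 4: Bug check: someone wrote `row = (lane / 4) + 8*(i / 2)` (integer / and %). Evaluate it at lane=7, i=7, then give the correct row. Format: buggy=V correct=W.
`(lane / 4) + 8*(i / 2)`[7,7]→25
lane 7: G=1 (7/4), T=3 (7%4)
i=7: r=1+8=9, c=3*2+1+8=15
row: 25 vs 9

buggy=25 correct=9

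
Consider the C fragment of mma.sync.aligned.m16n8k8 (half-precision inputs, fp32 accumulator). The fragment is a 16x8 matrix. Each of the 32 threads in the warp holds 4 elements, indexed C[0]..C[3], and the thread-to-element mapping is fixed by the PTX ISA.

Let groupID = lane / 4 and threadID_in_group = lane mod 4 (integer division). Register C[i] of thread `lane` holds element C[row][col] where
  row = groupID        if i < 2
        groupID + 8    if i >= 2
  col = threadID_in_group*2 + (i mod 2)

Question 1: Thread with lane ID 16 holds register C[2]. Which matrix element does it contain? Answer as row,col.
L=16=>grp=16>>2=4, tig=16&3=0
[2]=>row 4+8=12  col 0·2+0=0

12,0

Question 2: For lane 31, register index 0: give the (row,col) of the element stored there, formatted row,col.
7,6

lane 31=>31/4=7, 31 mod 4=3
i=0  r:7+0=>7  c:2·3+0=>6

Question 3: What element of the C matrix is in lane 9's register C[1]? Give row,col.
lane 9: grp=2 (9/4), tig=1 (9%4)
i=1: r=2+0=2, c=1*2+1=3

2,3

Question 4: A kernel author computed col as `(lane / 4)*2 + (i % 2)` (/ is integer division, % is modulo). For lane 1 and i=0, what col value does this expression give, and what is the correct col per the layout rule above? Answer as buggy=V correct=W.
buggy=0 correct=2

`(lane / 4)*2 + (i % 2)`[1,0]→0
L=1→G=1>>2=0, T=1&3=1
[0]→row 0+0=0  col 1·2+0=2
col: 0 vs 2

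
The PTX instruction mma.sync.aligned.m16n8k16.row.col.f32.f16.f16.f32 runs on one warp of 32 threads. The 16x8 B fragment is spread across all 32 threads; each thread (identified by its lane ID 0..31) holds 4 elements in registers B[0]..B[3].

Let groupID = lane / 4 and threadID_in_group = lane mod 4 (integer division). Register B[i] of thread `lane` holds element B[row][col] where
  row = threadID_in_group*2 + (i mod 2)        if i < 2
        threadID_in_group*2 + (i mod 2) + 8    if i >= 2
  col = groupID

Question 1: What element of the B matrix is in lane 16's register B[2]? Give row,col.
16: gid=4,tid=0
[2] (0*2+0+8,4) = (8,4)

8,4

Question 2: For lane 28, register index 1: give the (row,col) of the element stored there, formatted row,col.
lane 28->28/4=7, 28 mod 4=0
i=1  r:2·0+1+0->1  c:7

1,7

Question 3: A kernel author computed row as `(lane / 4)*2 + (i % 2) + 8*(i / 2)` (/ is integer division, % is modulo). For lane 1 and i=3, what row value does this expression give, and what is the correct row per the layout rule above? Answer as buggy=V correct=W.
buggy=9 correct=11

`(lane / 4)*2 + (i % 2) + 8*(i / 2)`[1,3]⇒9
lane 1⇒1/4=0, 1 mod 4=1
i=3  r:2·1+1+8⇒11  c:0
row: 9 vs 11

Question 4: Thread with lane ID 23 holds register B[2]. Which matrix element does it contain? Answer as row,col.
lane 23: G=5 (23/4), T=3 (23%4)
i=2: r=3*2+0+8=14, c=G=5

14,5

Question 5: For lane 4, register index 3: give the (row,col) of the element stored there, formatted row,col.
L=4→G=4>>2=1, T=4&3=0
[3]→row 0·2+1+8=9  col G=1

9,1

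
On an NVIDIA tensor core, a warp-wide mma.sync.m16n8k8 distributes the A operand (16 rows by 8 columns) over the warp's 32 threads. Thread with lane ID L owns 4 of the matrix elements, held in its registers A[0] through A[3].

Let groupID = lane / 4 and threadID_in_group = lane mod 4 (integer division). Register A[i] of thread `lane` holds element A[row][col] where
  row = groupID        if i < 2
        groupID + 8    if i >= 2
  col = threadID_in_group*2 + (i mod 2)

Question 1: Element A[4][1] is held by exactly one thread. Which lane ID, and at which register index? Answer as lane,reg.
16,1

r=4->g=4,rb=0  c=1->t=0,b0=1
L=4*4+0=16  i=0*2+1=1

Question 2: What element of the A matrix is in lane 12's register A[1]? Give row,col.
3,1

lane 12: G=3 (12/4), T=0 (12%4)
i=1: r=3+0=3, c=0*2+1=1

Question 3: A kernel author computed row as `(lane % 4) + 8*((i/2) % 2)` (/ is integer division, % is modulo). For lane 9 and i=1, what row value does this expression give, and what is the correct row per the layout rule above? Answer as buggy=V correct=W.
`(lane % 4) + 8*((i/2) % 2)`[9,1]->1
9: g=2,t=1
[1] (2+0,1*2+1) = (2,3)
row: 1 vs 2

buggy=1 correct=2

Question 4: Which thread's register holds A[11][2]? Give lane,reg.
r=11⇒gr=3,Rb=1  c=2⇒th=1,odd=0
L=3*4+1=13  i=1*2+0=2

13,2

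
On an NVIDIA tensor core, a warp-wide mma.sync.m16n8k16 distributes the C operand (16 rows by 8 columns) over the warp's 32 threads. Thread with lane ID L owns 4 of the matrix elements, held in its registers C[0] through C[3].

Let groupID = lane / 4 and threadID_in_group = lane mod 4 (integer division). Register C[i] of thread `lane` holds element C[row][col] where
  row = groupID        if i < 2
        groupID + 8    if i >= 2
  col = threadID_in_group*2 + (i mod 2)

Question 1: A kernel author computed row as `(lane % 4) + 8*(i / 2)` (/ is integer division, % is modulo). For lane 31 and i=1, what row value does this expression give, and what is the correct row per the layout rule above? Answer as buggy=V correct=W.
`(lane % 4) + 8*(i / 2)`[31,1]=>3
lane 31: grp=7 (31/4), tig=3 (31%4)
i=1: r=7+0=7, c=3*2+1=7
row: 3 vs 7

buggy=3 correct=7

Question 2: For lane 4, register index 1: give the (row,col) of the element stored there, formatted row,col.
lane 4→4/4=1, 4 mod 4=0
i=1  r:1+0→1  c:2·0+1→1

1,1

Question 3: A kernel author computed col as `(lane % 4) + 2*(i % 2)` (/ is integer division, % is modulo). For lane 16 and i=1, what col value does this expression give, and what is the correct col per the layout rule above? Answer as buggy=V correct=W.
buggy=2 correct=1

`(lane % 4) + 2*(i % 2)`[16,1]→2
lane 16: G=4 (16/4), T=0 (16%4)
i=1: r=4+0=4, c=0*2+1=1
col: 2 vs 1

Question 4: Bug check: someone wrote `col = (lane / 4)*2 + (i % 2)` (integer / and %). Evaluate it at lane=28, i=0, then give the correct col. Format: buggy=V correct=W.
buggy=14 correct=0

`(lane / 4)*2 + (i % 2)`[28,0]=>14
28: grp=7,tig=0
[0] (7+0,0*2+0) = (7,0)
col: 14 vs 0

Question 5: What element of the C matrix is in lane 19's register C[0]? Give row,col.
lane 19=>19/4=4, 19 mod 4=3
i=0  r:4+0=>4  c:2·3+0=>6

4,6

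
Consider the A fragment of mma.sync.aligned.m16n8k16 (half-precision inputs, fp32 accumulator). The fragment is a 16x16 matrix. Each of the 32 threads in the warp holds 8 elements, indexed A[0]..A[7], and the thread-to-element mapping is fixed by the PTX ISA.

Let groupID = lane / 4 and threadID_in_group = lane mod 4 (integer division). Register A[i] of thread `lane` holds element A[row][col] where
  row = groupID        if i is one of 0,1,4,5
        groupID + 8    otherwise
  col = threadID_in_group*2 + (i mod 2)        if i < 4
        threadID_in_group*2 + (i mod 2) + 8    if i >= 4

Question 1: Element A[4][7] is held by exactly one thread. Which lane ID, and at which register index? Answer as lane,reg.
19,1

r:4=>grp=4,rB=0  c:7=>cB=0,tig=3,lo=1
L=4*4+3=19  i=0*4+0*2+1=1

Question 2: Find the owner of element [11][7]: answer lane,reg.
r=11→G=3,rhi=1  c=7→chi=0,T=3,p=1
L=3*4+3=15  i=0*4+1*2+1=3

15,3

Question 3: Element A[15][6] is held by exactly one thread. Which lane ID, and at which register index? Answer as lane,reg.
31,2

r:15=>grp=7,rB=1  c:6=>cB=0,tig=3,lo=0
L=7*4+3=31  i=0*4+1*2+0=2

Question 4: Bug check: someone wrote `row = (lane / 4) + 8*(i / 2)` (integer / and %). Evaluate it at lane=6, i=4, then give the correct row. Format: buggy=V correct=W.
`(lane / 4) + 8*(i / 2)`[6,4]->17
6: gid=1,tid=2
[4] (1+0,2*2+0+8) = (1,12)
row: 17 vs 1

buggy=17 correct=1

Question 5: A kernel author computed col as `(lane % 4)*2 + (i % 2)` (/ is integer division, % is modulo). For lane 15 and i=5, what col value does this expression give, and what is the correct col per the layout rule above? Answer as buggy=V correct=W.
`(lane % 4)*2 + (i % 2)`[15,5]→7
lane 15→15/4=3, 15 mod 4=3
i=5  r:3+0→3  c:2·3+1+8→15
col: 7 vs 15

buggy=7 correct=15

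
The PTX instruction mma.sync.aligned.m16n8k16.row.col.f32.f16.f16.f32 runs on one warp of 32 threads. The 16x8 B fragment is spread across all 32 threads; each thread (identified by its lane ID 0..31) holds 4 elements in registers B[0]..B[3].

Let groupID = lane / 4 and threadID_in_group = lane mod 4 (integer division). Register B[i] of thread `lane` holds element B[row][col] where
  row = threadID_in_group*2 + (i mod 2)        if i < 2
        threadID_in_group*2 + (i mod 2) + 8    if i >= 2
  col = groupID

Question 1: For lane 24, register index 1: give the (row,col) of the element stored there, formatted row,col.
lane 24: G=6 (24/4), T=0 (24%4)
i=1: r=0*2+1+0=1, c=G=6

1,6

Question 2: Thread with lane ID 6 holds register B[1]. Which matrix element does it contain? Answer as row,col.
6: G=1,T=2
[1] (2*2+1+0,1) = (5,1)

5,1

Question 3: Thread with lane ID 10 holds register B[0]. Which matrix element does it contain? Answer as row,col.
4,2

lane 10: G=2 (10/4), T=2 (10%4)
i=0: r=2*2+0+0=4, c=G=2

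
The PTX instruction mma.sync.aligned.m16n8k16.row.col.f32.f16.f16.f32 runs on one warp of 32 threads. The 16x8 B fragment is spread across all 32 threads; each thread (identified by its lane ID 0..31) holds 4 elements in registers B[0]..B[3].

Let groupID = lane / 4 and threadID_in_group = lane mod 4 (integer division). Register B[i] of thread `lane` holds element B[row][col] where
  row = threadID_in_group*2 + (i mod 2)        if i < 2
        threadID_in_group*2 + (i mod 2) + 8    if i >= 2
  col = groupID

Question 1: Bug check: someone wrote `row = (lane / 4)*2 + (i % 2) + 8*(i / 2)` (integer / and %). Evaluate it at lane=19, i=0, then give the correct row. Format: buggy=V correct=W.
buggy=8 correct=6

`(lane / 4)*2 + (i % 2) + 8*(i / 2)`[19,0]->8
L=19->gid=19>>2=4, tid=19&3=3
[0]->row 3·2+0+0=6  col gid=4
row: 8 vs 6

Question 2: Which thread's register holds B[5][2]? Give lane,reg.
10,1

c:2=>grp=2  r:5=>rB=0,tig=2,lo=1
L=2*4+2=10  i=0*2+1=1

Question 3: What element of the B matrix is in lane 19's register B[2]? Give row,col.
19: gr=4,th=3
[2] (3*2+0+8,4) = (14,4)

14,4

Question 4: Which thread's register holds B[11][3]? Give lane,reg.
13,3

c=3⇒gr=3  r=11⇒Rb=1,th=1,odd=1
L=3*4+1=13  i=1*2+1=3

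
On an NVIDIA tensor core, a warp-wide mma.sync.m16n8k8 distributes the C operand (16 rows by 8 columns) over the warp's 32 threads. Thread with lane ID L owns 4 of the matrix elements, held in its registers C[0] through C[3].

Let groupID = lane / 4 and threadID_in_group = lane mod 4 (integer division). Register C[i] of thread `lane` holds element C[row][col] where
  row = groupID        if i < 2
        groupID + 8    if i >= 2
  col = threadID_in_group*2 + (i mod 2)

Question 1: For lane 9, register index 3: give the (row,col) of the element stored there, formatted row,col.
10,3

9: grp=2,tig=1
[3] (2+8,1*2+1) = (10,3)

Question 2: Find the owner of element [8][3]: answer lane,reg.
r=8->g=0,rb=1  c=3->t=1,b0=1
L=0*4+1=1  i=1*2+1=3

1,3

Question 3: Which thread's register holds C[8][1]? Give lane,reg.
0,3

r=8→G=0,rhi=1  c=1→T=0,p=1
L=0*4+0=0  i=1*2+1=3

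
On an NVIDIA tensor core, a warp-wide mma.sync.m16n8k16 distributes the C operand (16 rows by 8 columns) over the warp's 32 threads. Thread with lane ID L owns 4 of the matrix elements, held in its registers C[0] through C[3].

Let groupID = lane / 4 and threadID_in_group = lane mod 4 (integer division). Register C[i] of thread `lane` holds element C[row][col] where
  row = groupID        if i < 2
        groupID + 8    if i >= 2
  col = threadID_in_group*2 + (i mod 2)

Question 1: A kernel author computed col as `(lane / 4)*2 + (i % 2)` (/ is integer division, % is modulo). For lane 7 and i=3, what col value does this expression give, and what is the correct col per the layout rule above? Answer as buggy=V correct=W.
buggy=3 correct=7

`(lane / 4)*2 + (i % 2)`[7,3]→3
lane 7→7/4=1, 7 mod 4=3
i=3  r:1+8→9  c:2·3+1→7
col: 3 vs 7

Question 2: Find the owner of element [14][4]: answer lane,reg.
r=14⇒gr=6,Rb=1  c=4⇒th=2,odd=0
L=6*4+2=26  i=1*2+0=2

26,2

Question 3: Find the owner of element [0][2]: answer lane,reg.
1,0

r=0->g=0,rb=0  c=2->t=1,b0=0
L=0*4+1=1  i=0*2+0=0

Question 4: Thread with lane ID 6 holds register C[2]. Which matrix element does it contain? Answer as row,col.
lane 6: g=1 (6/4), t=2 (6%4)
i=2: r=1+8=9, c=2*2+0=4

9,4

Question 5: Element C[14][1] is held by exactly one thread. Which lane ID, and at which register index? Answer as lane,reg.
r: 14->gid=6,r8=1  c: 1->tid=0,i&1=1
L=6*4+0=24  i=1*2+1=3

24,3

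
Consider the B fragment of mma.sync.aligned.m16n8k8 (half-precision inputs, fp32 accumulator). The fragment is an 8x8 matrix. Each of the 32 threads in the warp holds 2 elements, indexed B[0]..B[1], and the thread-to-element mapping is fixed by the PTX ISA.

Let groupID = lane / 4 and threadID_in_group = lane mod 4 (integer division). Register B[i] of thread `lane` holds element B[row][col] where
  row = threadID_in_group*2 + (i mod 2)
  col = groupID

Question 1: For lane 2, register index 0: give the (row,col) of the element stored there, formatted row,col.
lane 2: G=0 (2/4), T=2 (2%4)
i=0: r=2*2+0=4, c=G=0

4,0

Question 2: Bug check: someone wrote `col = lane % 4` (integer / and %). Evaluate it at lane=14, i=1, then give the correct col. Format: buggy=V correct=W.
buggy=2 correct=3

`lane % 4`[14,1]=>2
lane 14: grp=3 (14/4), tig=2 (14%4)
i=1: r=2*2+1=5, c=grp=3
col: 2 vs 3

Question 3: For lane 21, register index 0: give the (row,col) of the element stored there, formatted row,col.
lane 21->21/4=5, 21 mod 4=1
i=0  r:2·1+0->2  c:5

2,5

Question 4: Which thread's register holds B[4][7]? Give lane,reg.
30,0

c:7=>grp=7  r:4=>tig=2,lo=0
L=7*4+2=30  i=0=0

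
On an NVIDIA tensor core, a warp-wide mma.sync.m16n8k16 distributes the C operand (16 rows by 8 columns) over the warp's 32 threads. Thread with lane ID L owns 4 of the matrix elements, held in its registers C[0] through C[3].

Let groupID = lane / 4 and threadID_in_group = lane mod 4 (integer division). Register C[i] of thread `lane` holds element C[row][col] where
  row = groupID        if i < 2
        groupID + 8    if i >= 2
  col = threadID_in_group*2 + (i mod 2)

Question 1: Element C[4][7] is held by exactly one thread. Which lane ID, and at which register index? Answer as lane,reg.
19,1

r:4=>grp=4,rB=0  c:7=>tig=3,lo=1
L=4*4+3=19  i=0*2+1=1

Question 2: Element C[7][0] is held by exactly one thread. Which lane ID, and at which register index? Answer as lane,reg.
r: 7->gid=7,r8=0  c: 0->tid=0,i&1=0
L=7*4+0=28  i=0*2+0=0

28,0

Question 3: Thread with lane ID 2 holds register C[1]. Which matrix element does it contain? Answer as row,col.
2: G=0,T=2
[1] (0+0,2*2+1) = (0,5)

0,5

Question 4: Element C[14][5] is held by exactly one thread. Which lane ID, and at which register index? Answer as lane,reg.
r: 14->gid=6,r8=1  c: 5->tid=2,i&1=1
L=6*4+2=26  i=1*2+1=3

26,3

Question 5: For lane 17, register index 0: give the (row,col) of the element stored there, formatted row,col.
L=17->g=17>>2=4, t=17&3=1
[0]->row 4+0=4  col 1·2+0=2

4,2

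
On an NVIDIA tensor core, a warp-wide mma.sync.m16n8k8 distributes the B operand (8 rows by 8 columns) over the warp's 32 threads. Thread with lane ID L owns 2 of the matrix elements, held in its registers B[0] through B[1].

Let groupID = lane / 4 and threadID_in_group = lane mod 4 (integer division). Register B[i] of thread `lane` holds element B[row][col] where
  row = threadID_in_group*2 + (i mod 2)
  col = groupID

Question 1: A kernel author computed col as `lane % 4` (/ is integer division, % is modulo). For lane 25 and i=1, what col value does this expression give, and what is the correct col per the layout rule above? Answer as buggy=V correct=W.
buggy=1 correct=6

`lane % 4`[25,1]->1
L=25->gid=25>>2=6, tid=25&3=1
[1]->row 1·2+1=3  col gid=6
col: 1 vs 6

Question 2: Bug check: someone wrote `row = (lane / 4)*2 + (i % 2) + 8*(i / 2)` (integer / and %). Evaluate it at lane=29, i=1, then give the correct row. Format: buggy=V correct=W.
buggy=15 correct=3

`(lane / 4)*2 + (i % 2) + 8*(i / 2)`[29,1]⇒15
29: gr=7,th=1
[1] (1*2+1,7) = (3,7)
row: 15 vs 3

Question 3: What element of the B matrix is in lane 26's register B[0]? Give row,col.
4,6

L=26=>grp=26>>2=6, tig=26&3=2
[0]=>row 2·2+0=4  col grp=6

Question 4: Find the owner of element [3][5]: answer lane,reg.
21,1

c: 5->gid=5  r: 3->tid=1,i&1=1
L=5*4+1=21  i=1=1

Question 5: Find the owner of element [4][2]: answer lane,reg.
10,0

c=2→G=2  r=4→T=2,p=0
L=2*4+2=10  i=0=0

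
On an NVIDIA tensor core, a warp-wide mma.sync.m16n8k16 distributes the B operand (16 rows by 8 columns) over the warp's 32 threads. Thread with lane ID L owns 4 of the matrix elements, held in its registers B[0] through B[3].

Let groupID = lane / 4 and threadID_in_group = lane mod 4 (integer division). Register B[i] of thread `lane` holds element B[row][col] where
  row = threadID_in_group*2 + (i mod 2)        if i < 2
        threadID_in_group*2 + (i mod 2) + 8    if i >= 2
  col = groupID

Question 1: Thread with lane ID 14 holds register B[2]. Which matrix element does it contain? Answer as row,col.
12,3

14: G=3,T=2
[2] (2*2+0+8,3) = (12,3)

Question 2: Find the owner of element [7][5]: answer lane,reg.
23,1

c=5->g=5  r=7->rb=0,t=3,b0=1
L=5*4+3=23  i=0*2+1=1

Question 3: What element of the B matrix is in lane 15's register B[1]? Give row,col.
15: gid=3,tid=3
[1] (3*2+1+0,3) = (7,3)

7,3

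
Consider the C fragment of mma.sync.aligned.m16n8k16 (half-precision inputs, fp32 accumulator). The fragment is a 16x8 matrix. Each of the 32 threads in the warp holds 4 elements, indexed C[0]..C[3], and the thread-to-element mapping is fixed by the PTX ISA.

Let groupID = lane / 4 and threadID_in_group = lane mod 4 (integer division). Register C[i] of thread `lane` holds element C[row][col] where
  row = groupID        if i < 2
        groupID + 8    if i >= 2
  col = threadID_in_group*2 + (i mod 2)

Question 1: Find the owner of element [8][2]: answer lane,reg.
1,2

r=8→G=0,rhi=1  c=2→T=1,p=0
L=0*4+1=1  i=1*2+0=2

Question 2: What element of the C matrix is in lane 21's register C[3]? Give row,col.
13,3

L=21->g=21>>2=5, t=21&3=1
[3]->row 5+8=13  col 1·2+1=3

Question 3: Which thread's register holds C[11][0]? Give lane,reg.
r:11=>grp=3,rB=1  c:0=>tig=0,lo=0
L=3*4+0=12  i=1*2+0=2

12,2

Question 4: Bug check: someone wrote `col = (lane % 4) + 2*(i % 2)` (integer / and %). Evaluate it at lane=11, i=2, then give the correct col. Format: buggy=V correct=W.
buggy=3 correct=6

`(lane % 4) + 2*(i % 2)`[11,2]->3
lane 11: gid=2 (11/4), tid=3 (11%4)
i=2: r=2+8=10, c=3*2+0=6
col: 3 vs 6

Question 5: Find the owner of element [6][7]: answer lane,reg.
r=6⇒gr=6,Rb=0  c=7⇒th=3,odd=1
L=6*4+3=27  i=0*2+1=1

27,1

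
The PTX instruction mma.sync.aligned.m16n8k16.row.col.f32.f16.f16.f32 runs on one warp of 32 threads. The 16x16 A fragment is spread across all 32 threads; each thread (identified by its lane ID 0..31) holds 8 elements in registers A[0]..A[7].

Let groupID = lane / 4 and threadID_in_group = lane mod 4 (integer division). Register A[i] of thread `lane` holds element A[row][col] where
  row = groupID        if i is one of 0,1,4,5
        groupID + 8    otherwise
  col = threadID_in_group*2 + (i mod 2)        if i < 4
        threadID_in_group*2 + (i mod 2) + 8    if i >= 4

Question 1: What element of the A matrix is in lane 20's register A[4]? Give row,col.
20: grp=5,tig=0
[4] (5+0,0*2+0+8) = (5,8)

5,8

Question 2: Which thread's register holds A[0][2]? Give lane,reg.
r: 0->gid=0,r8=0  c: 2->c8=0,tid=1,i&1=0
L=0*4+1=1  i=0*4+0*2+0=0

1,0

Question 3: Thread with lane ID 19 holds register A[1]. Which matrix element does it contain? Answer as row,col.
19: grp=4,tig=3
[1] (4+0,3*2+1+0) = (4,7)

4,7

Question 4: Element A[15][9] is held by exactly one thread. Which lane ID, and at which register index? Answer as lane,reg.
r=15->g=7,rb=1  c=9->cb=1,t=0,b0=1
L=7*4+0=28  i=1*4+1*2+1=7

28,7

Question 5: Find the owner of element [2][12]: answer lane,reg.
10,4

r=2⇒gr=2,Rb=0  c=12⇒Cb=1,th=2,odd=0
L=2*4+2=10  i=1*4+0*2+0=4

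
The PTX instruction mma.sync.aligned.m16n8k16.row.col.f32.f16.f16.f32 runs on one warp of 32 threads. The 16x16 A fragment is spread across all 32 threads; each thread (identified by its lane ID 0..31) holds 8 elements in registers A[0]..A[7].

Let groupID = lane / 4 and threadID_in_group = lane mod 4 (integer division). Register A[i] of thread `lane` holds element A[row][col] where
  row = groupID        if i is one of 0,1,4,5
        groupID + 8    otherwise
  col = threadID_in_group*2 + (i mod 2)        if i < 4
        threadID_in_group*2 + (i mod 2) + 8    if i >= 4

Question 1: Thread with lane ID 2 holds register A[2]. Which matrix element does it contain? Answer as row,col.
8,4

2: G=0,T=2
[2] (0+8,2*2+0+0) = (8,4)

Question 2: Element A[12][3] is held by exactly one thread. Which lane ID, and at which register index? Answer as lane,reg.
17,3

r=12⇒gr=4,Rb=1  c=3⇒Cb=0,th=1,odd=1
L=4*4+1=17  i=0*4+1*2+1=3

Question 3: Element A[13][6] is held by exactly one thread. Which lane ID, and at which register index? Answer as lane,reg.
r=13→G=5,rhi=1  c=6→chi=0,T=3,p=0
L=5*4+3=23  i=0*4+1*2+0=2

23,2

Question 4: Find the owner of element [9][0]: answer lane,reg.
r: 9->gid=1,r8=1  c: 0->c8=0,tid=0,i&1=0
L=1*4+0=4  i=0*4+1*2+0=2

4,2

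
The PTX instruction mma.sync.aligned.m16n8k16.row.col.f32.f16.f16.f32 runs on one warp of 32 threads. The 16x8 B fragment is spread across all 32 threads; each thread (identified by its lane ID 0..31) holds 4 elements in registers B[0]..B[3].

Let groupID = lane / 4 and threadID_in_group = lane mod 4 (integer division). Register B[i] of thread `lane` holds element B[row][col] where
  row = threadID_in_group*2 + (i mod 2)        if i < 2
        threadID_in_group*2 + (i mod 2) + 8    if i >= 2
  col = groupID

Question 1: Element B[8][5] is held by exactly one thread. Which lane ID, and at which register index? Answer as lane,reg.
c=5->g=5  r=8->rb=1,t=0,b0=0
L=5*4+0=20  i=1*2+0=2

20,2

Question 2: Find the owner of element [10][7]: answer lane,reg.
c=7⇒gr=7  r=10⇒Rb=1,th=1,odd=0
L=7*4+1=29  i=1*2+0=2

29,2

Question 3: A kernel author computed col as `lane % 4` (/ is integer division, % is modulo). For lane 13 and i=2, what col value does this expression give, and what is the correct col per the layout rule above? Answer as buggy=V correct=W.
buggy=1 correct=3

`lane % 4`[13,2]→1
lane 13→13/4=3, 13 mod 4=1
i=2  r:2·1+0+8→10  c:3
col: 1 vs 3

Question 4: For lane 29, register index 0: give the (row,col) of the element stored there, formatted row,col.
2,7

lane 29=>29/4=7, 29 mod 4=1
i=0  r:2·1+0+0=>2  c:7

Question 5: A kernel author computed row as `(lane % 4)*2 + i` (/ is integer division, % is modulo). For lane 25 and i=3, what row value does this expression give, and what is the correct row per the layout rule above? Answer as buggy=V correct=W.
buggy=5 correct=11

`(lane % 4)*2 + i`[25,3]->5
L=25->g=25>>2=6, t=25&3=1
[3]->row 1·2+1+8=11  col g=6
row: 5 vs 11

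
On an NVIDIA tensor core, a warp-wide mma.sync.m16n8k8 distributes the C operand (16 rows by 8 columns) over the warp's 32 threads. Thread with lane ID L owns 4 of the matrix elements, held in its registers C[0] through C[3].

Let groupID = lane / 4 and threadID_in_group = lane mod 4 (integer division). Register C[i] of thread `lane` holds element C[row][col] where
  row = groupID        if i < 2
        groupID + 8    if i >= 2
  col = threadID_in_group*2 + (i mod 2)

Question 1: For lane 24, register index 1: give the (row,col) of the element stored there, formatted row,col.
lane 24: G=6 (24/4), T=0 (24%4)
i=1: r=6+0=6, c=0*2+1=1

6,1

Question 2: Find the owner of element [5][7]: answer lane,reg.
23,1

r=5→G=5,rhi=0  c=7→T=3,p=1
L=5*4+3=23  i=0*2+1=1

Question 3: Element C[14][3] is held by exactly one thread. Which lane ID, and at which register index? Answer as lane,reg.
r:14=>grp=6,rB=1  c:3=>tig=1,lo=1
L=6*4+1=25  i=1*2+1=3

25,3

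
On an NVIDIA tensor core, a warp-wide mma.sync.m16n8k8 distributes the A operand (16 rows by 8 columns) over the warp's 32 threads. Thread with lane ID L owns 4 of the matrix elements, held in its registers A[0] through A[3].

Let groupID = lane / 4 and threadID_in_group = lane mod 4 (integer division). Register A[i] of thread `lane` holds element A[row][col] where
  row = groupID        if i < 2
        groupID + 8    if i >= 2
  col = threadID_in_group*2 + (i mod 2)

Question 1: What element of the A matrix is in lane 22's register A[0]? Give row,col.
lane 22⇒22/4=5, 22 mod 4=2
i=0  r:5+0⇒5  c:2·2+0⇒4

5,4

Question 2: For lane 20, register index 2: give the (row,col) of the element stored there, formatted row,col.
20: g=5,t=0
[2] (5+8,0*2+0) = (13,0)

13,0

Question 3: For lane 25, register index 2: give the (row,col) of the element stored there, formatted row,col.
14,2

25: G=6,T=1
[2] (6+8,1*2+0) = (14,2)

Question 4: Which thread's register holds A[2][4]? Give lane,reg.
10,0

r=2⇒gr=2,Rb=0  c=4⇒th=2,odd=0
L=2*4+2=10  i=0*2+0=0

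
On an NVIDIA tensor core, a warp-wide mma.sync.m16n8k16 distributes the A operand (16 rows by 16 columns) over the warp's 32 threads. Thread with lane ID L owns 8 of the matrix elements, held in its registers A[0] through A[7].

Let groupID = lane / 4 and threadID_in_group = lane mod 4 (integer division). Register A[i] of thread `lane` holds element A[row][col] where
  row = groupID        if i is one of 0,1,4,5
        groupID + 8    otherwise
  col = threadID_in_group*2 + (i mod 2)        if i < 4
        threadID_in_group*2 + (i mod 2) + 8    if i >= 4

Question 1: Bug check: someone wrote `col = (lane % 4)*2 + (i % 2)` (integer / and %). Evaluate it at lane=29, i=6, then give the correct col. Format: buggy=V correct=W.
buggy=2 correct=10

`(lane % 4)*2 + (i % 2)`[29,6]→2
lane 29: G=7 (29/4), T=1 (29%4)
i=6: r=7+8=15, c=1*2+0+8=10
col: 2 vs 10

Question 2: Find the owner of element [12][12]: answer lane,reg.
18,6

r=12→G=4,rhi=1  c=12→chi=1,T=2,p=0
L=4*4+2=18  i=1*4+1*2+0=6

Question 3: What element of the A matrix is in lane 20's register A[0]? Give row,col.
5,0

20: grp=5,tig=0
[0] (5+0,0*2+0+0) = (5,0)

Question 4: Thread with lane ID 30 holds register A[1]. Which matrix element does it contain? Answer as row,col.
L=30->gid=30>>2=7, tid=30&3=2
[1]->row 7+0=7  col 2·2+1+0=5

7,5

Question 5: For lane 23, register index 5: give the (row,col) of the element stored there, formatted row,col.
5,15

23: G=5,T=3
[5] (5+0,3*2+1+8) = (5,15)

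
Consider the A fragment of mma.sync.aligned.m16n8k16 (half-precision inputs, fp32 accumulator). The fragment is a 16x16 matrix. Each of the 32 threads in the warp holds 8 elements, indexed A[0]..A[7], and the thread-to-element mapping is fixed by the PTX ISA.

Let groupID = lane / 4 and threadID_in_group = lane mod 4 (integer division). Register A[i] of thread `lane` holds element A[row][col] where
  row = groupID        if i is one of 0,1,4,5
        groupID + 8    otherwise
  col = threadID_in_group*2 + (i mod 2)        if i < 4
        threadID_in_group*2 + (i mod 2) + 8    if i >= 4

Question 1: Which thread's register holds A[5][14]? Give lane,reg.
r=5⇒gr=5,Rb=0  c=14⇒Cb=1,th=3,odd=0
L=5*4+3=23  i=1*4+0*2+0=4

23,4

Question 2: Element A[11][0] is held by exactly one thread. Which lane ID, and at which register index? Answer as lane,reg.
12,2

r=11⇒gr=3,Rb=1  c=0⇒Cb=0,th=0,odd=0
L=3*4+0=12  i=0*4+1*2+0=2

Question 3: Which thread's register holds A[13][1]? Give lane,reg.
20,3

r=13->g=5,rb=1  c=1->cb=0,t=0,b0=1
L=5*4+0=20  i=0*4+1*2+1=3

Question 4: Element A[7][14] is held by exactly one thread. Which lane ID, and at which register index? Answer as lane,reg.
31,4

r:7=>grp=7,rB=0  c:14=>cB=1,tig=3,lo=0
L=7*4+3=31  i=1*4+0*2+0=4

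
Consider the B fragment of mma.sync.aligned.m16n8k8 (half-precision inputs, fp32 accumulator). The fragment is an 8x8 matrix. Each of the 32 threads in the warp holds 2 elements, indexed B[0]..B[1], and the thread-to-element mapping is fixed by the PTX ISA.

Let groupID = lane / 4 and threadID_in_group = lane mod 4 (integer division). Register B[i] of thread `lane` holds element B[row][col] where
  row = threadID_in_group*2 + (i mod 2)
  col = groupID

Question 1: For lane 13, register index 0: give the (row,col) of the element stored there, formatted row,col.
13: grp=3,tig=1
[0] (1*2+0,3) = (2,3)

2,3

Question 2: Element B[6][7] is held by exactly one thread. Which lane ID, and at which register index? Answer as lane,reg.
c=7->g=7  r=6->t=3,b0=0
L=7*4+3=31  i=0=0

31,0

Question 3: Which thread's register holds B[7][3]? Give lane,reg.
15,1

c:3=>grp=3  r:7=>tig=3,lo=1
L=3*4+3=15  i=1=1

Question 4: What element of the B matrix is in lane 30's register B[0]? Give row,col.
4,7

L=30→G=30>>2=7, T=30&3=2
[0]→row 2·2+0=4  col G=7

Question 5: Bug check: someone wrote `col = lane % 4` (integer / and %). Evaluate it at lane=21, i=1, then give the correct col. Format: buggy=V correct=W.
buggy=1 correct=5

`lane % 4`[21,1]=>1
21: grp=5,tig=1
[1] (1*2+1,5) = (3,5)
col: 1 vs 5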